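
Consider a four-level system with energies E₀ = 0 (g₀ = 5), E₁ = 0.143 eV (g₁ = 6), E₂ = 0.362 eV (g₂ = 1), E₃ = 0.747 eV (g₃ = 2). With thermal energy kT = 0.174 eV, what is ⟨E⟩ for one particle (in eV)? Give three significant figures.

Eᵢ/kT = 0, 0.82184, 2.0805, 4.2931.
Z = Σ gᵢe^(−Eᵢ/kT) = 5·e^(−0) + 6·e^(−0.82184) + 1·e^(−2.0805) + 2·e^(−4.2931) = 5.0000 + 2.6377 + 0.12487 + 0.027325 = 7.7899.
⟨E⟩ = Σ Eᵢ gᵢe^(−Eᵢ/kT) / Z = (0·5.0000 + 0.143·2.6377 + 0.362·0.12487 + 0.747·0.027325) / 7.7899 = 0.0568 eV.

0.0568 eV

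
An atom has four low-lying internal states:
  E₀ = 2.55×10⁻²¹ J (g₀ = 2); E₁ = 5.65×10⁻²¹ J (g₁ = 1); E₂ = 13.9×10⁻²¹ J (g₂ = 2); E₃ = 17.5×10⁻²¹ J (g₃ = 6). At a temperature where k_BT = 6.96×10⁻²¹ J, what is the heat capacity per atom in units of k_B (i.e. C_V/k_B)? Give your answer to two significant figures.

0.76

Eᵢ/kT = 0.3664, 0.8118, 1.997, 2.514.
Z = Σ gᵢe^(−Eᵢ/kT) = 2·e^(−0.3664) + 1·e^(−0.8118) + 2·e^(−1.997) + 6·e^(−2.514) = 1.386 + 0.4441 + 0.2715 + 0.4857 = 2.587.
⟨E⟩ = 7.080, ⟨E²⟩ = 86.74.
C_V/k_B = (⟨E²⟩ − ⟨E⟩²)/(kT)² = (86.74 − 50.13)/48.44 = 0.76.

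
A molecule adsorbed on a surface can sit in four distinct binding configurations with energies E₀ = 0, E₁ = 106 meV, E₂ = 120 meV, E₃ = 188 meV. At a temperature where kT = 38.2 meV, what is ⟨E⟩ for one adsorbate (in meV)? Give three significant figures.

Eᵢ/kT = 0, 2.7749, 3.1414, 4.9215.
Z = Σ e^(−Eᵢ/kT) = e^(−0) + e^(−2.7749) + e^(−3.1414) + e^(−4.9215) = 1.0000 + 0.062356 + 0.043222 + 0.0072882 = 1.1129.
⟨E⟩ = Σ Eᵢ e^(−Eᵢ/kT) / Z = (0·1.0000 + 106·0.062356 + 120·0.043222 + 188·0.0072882) / 1.1129 = 11.8 meV.

11.8 meV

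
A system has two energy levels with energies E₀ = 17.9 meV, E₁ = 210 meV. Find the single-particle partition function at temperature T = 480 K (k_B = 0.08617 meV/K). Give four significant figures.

Z = 0.6549

k_BT = 0.08617 × 480 K = 41.3616 meV.
Eᵢ/kT = 0.432769, 5.07717.
Z = Σ e^(−Eᵢ/kT) = e^(−0.432769) + e^(−5.07717) = 0.648710 + 0.00623754 = 0.654948.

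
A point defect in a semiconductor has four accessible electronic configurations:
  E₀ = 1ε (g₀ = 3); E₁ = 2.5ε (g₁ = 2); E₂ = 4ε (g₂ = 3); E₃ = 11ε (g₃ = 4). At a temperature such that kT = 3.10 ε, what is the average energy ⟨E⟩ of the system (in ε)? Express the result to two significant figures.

2.2 ε

Eᵢ/kT = 0.3226, 0.8065, 1.290, 3.548.
Z = Σ gᵢe^(−Eᵢ/kT) = 3·e^(−0.3226) + 2·e^(−0.8065) + 3·e^(−1.290) + 4·e^(−3.548) = 2.173 + 0.8928 + 0.8258 + 0.1151 = 4.007.
⟨E⟩ = Σ Eᵢ gᵢe^(−Eᵢ/kT) / Z = (1·2.173 + 2.5·0.8928 + 4·0.8258 + 11·0.1151) / 4.007 = 2.2 ε.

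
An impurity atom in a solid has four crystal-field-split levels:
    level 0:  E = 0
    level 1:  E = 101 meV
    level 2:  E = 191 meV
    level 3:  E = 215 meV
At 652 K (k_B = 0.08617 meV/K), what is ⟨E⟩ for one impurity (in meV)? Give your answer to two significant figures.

23 meV

k_BT = 0.08617 × 652 K = 56.18 meV.
Eᵢ/kT = 0, 1.798, 3.400, 3.827.
Z = Σ e^(−Eᵢ/kT) = e^(−0) + e^(−1.798) + e^(−3.400) + e^(−3.827) = 1.000 + 0.1656 + 0.03337 + 0.02177 = 1.221.
⟨E⟩ = Σ Eᵢ e^(−Eᵢ/kT) / Z = (0·1.000 + 101·0.1656 + 191·0.03337 + 215·0.02177) / 1.221 = 23 meV.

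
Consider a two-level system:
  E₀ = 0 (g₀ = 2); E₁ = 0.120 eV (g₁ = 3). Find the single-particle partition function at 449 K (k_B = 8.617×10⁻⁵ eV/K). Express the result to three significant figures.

k_BT = 8.617×10⁻⁵ × 449 K = 0.038690 eV.
Eᵢ/kT = 0, 3.1016.
Z = Σ gᵢe^(−Eᵢ/kT) = 2·e^(−0) + 3·e^(−3.1016) = 2.0000 + 0.13493 = 2.1349.

Z = 2.13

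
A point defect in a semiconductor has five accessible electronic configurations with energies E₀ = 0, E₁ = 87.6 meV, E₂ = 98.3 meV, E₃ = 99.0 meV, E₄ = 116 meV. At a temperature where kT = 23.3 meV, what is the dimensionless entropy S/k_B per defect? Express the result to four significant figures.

Eᵢ/kT = 0, 3.75966, 4.21888, 4.24893, 4.97854.
Z = Σ e^(−Eᵢ/kT) = e^(−0) + e^(−3.75966) + e^(−4.21888) + e^(−4.24893) + e^(−4.97854) = 1.00000 + 0.0232917 + 0.0147151 + 0.0142795 + 0.00688411 = 1.05917.
⟨E⟩ = Σ EᵢPᵢ = 5.38070 meV.
S/k_B = ln Z + ⟨E⟩/kT = ln(1.05917) + 5.38070/23.3 = 0.0574856 + 0.230931 = 0.2884.

0.2884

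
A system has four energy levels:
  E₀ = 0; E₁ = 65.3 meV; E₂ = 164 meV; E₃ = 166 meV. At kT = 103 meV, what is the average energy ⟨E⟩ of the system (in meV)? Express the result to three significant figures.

Eᵢ/kT = 0, 0.63398, 1.5922, 1.6117.
Z = Σ e^(−Eᵢ/kT) = e^(−0) + e^(−0.63398) + e^(−1.5922) + e^(−1.6117) = 1.0000 + 0.53048 + 0.20348 + 0.19955 = 1.9335.
⟨E⟩ = Σ Eᵢ e^(−Eᵢ/kT) / Z = (0·1.0000 + 65.3·0.53048 + 164·0.20348 + 166·0.19955) / 1.9335 = 52.3 meV.

52.3 meV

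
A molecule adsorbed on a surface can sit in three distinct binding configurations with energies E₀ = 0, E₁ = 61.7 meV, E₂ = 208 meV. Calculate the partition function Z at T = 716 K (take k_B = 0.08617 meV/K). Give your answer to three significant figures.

k_BT = 0.08617 × 716 K = 61.698 meV.
Eᵢ/kT = 0, 1.0000, 3.3713.
Z = Σ e^(−Eᵢ/kT) = e^(−0) + e^(−1.0000) + e^(−3.3713) = 1.0000 + 0.36788 + 0.034345 = 1.4022.

Z = 1.40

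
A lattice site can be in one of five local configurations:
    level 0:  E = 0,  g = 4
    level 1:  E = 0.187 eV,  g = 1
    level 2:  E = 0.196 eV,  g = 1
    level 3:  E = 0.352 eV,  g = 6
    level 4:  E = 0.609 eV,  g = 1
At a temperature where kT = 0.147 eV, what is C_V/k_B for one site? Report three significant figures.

Eᵢ/kT = 0, 1.2721, 1.3333, 2.3946, 4.1429.
Z = Σ gᵢe^(−Eᵢ/kT) = 4·e^(−0) + 1·e^(−1.2721) + 1·e^(−1.3333) + 6·e^(−2.3946) + 1·e^(−4.1429) = 4.0000 + 0.28024 + 0.26361 + 0.54725 + 0.015877 = 5.1070.
⟨E⟩ = 0.059991 eV, ⟨E²⟩ = 0.018332 eV².
C_V/k_B = (⟨E²⟩ − ⟨E⟩²)/(kT)² = (0.018332 − 0.0035989)/0.021609 = 0.682.

0.682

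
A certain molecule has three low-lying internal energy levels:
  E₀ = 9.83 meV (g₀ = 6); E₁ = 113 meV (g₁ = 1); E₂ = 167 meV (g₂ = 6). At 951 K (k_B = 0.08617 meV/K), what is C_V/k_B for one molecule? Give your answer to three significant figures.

0.434

k_BT = 0.08617 × 951 K = 81.948 meV.
Eᵢ/kT = 0.11995, 1.3789, 2.0379.
Z = Σ gᵢe^(−Eᵢ/kT) = 6·e^(−0.11995) + 1·e^(−1.3789) + 6·e^(−2.0379) = 5.3218 + 0.25186 + 0.78181 = 6.3555.
⟨E⟩ = 33.252 meV, ⟨E²⟩ = 4017.6 meV².
C_V/k_B = (⟨E²⟩ − ⟨E⟩²)/(kT)² = (4017.6 − 1105.7)/6715.5 = 0.434.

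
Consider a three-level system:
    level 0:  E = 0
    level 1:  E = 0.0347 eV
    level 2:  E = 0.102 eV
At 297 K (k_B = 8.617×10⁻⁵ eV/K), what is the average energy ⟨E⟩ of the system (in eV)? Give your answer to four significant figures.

0.008492 eV

k_BT = 8.617×10⁻⁵ × 297 K = 0.0255925 eV.
Eᵢ/kT = 0, 1.35587, 3.98554.
Z = Σ e^(−Eᵢ/kT) = e^(−0) + e^(−1.35587) + e^(−3.98554) = 1.00000 + 0.257723 + 0.0185824 = 1.27631.
⟨E⟩ = Σ Eᵢ e^(−Eᵢ/kT) / Z = (0·1.00000 + 0.0347·0.257723 + 0.102·0.0185824) / 1.27631 = 0.008492 eV.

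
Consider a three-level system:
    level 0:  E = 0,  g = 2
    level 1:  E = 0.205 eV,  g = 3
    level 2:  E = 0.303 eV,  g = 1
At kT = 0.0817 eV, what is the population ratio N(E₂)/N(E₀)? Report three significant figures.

0.0123

n₂/n₀ = (g₂/g₀) exp[−(E₂−E₀)/kT] = (1/2) × exp(−(0.303 eV)/(0.0817 eV)) = (1/2) × exp(-3.7087) = 0.0123.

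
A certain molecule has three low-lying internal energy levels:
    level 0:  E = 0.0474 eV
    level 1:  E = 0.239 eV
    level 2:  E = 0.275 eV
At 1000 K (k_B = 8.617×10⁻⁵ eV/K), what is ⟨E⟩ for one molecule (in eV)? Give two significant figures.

k_BT = 8.617×10⁻⁵ × 1000 K = 0.08617 eV.
Eᵢ/kT = 0.5501, 2.774, 3.191.
Z = Σ e^(−Eᵢ/kT) = e^(−0.5501) + e^(−2.774) + e^(−3.191) = 0.5769 + 0.06241 + 0.04113 = 0.6804.
⟨E⟩ = Σ Eᵢ e^(−Eᵢ/kT) / Z = (0.0474·0.5769 + 0.239·0.06241 + 0.275·0.04113) / 0.6804 = 0.079 eV.

0.079 eV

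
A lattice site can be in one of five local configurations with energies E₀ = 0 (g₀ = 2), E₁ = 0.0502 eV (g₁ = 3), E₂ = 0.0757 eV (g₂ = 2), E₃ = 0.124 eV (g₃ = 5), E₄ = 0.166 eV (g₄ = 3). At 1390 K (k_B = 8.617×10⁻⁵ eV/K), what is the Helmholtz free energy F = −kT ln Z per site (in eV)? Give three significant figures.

k_BT = 8.617×10⁻⁵ × 1390 K = 0.11978 eV.
Eᵢ/kT = 0, 0.41910, 0.63199, 1.0352, 1.3859.
Z = Σ gᵢe^(−Eᵢ/kT) = 2·e^(−0) + 3·e^(−0.41910) + 2·e^(−0.63199) + 5·e^(−1.0352) + 3·e^(−1.3859) = 2.0000 + 1.9729 + 1.0631 + 1.7758 + 0.75030 = 7.5621.
F = −kT ln Z = −0.11978 × ln(7.5621) = −0.11978 × 2.0231 = -0.242 eV.

-0.242 eV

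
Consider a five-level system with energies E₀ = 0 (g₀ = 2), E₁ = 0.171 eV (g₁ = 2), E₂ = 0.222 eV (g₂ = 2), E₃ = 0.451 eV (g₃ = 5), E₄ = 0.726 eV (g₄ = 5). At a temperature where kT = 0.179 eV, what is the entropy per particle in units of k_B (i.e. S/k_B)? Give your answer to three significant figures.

Eᵢ/kT = 0, 0.95531, 1.2402, 2.5196, 4.0559.
Z = Σ gᵢe^(−Eᵢ/kT) = 2·e^(−0) + 2·e^(−0.95531) + 2·e^(−1.2402) + 5·e^(−2.5196) + 5·e^(−4.0559) = 2.0000 + 0.76939 + 0.57865 + 0.40246 + 0.086599 = 3.8371.
⟨E⟩ = Σ EᵢPᵢ = 0.13146 eV.
S/k_B = ln Z + ⟨E⟩/kT = ln(3.8371) + 0.13146/0.179 = 1.3447 + 0.73441 = 2.08.

2.08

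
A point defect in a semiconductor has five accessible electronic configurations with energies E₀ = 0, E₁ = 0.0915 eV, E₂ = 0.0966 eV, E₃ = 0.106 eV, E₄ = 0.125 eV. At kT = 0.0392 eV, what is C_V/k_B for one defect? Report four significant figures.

Eᵢ/kT = 0, 2.33418, 2.46429, 2.70408, 3.18878.
Z = Σ e^(−Eᵢ/kT) = e^(−0) + e^(−2.33418) + e^(−2.46429) + e^(−2.70408) + e^(−3.18878) = 1.00000 + 0.0968899 + 0.0850692 + 0.0669319 + 0.0412221 = 1.29011.
⟨E⟩ = 0.0227350 eV, ⟨E²⟩ = 0.00232628 eV².
C_V/k_B = (⟨E²⟩ − ⟨E⟩²)/(kT)² = (0.00232628 − 0.000516880)/0.00153664 = 1.178.

1.178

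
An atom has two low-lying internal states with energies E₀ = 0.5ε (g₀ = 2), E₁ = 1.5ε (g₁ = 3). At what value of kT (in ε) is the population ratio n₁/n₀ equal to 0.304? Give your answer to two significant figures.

0.63 ε

n₁/n₀ = (g₁/g₀) exp[−(E₁−E₀)/kT] = 0.304.
⇒ (E₁−E₀)/kT = ln((3/2)/0.304) = ln(4.934) = 1.596.
kT = 1.0ε / 1.596 = 0.63 ε.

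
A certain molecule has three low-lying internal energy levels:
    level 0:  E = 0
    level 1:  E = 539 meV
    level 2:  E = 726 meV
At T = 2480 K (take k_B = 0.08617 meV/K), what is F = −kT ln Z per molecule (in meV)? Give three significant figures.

k_BT = 0.08617 × 2480 K = 213.70 meV.
Eᵢ/kT = 0, 2.5222, 3.3973.
Z = Σ e^(−Eᵢ/kT) = e^(−0) + e^(−2.5222) + e^(−3.3973) = 1.0000 + 0.080283 + 0.033463 = 1.1137.
F = −kT ln Z = −213.70 × ln(1.1137) = −213.70 × 0.10769 = -23.0 meV.

-23.0 meV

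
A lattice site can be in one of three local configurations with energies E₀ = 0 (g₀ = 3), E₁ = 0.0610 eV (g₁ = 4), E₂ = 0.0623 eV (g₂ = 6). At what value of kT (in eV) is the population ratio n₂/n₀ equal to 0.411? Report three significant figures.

n₂/n₀ = (g₂/g₀) exp[−(E₂−E₀)/kT] = 0.411.
⇒ (E₂−E₀)/kT = ln((6/3)/0.411) = ln(4.8662) = 1.5823.
kT = 0.0623 eV / 1.5823 = 0.0394 eV.

0.0394 eV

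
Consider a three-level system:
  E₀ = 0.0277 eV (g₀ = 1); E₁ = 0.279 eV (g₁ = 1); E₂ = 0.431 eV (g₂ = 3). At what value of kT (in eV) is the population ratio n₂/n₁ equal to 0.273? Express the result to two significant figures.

n₂/n₁ = (g₂/g₁) exp[−(E₂−E₁)/kT] = 0.273.
⇒ (E₂−E₁)/kT = ln((3/1)/0.273) = ln(10.99) = 2.397.
kT = 0.152 eV / 2.397 = 0.063 eV.

0.063 eV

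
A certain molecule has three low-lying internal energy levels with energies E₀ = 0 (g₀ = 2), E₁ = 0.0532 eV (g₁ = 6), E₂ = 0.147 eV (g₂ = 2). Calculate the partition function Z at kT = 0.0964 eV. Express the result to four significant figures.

Z = 5.891

Eᵢ/kT = 0, 0.551867, 1.52490.
Z = Σ gᵢe^(−Eᵢ/kT) = 2·e^(−0) + 6·e^(−0.551867) + 2·e^(−1.52490) = 2.00000 + 3.45524 + 0.435286 = 5.89053.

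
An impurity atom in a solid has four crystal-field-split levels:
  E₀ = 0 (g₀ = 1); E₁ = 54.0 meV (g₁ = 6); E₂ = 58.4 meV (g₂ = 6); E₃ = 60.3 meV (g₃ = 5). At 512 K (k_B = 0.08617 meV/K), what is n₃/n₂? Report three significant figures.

0.798

k_BT = 0.08617 × 512 K = 44.119 meV.
n₃/n₂ = (g₃/g₂) exp[−(E₃−E₂)/kT] = (5/6) × exp(−(1.9 meV)/(44.119 meV)) = (5/6) × exp(-0.043065) = 0.798.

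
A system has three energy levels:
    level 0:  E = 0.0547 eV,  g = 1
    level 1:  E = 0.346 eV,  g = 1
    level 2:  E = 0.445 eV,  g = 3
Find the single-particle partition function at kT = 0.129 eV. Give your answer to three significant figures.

Eᵢ/kT = 0.42403, 2.6822, 3.4496.
Z = Σ gᵢe^(−Eᵢ/kT) = 1·e^(−0.42403) + 1·e^(−2.6822) + 3·e^(−3.4496) = 0.65440 + 0.068412 + 0.095275 = 0.81809.

Z = 0.818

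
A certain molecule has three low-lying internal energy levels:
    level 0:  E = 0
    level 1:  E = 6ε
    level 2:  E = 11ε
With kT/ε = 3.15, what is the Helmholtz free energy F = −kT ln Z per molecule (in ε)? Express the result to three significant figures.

-0.519 ε

Eᵢ/kT = 0, 1.9048, 3.4921.
Z = Σ e^(−Eᵢ/kT) = e^(−0) + e^(−1.9048) + e^(−3.4921) = 1.0000 + 0.14885 + 0.030437 = 1.1793.
F = −kT ln Z = −3.15 × ln(1.1793) = −3.15 × 0.16492 = -0.519 ε.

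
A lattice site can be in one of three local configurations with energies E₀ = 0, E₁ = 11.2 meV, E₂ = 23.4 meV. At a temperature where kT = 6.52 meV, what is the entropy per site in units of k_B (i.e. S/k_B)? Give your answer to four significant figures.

0.5257

Eᵢ/kT = 0, 1.71779, 3.58896.
Z = Σ e^(−Eᵢ/kT) = e^(−0) + e^(−1.71779) + e^(−3.58896) = 1.00000 + 0.179462 + 0.0276270 = 1.20709.
⟨E⟩ = Σ EᵢPᵢ = 2.20070 meV.
S/k_B = ln Z + ⟨E⟩/kT = ln(1.20709) + 2.20070/6.52 = 0.188213 + 0.337531 = 0.5257.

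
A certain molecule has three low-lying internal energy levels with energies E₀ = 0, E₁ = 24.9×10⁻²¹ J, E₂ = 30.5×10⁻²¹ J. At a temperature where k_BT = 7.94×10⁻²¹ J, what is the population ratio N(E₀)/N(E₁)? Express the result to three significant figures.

23.0

n₀/n₁ = exp[−(E₀−E₁)/kT] = exp(−(-24.9 ×10⁻²¹ J)/(7.94 ×10⁻²¹ J)) = exp(3.1360) = 23.0.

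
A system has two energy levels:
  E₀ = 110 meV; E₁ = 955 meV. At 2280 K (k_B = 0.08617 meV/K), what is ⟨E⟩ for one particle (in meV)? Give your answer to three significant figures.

121 meV

k_BT = 0.08617 × 2280 K = 196.47 meV.
Eᵢ/kT = 0.55988, 4.8608.
Z = Σ e^(−Eᵢ/kT) = e^(−0.55988) + e^(−4.8608) = 0.57128 + 0.0077443 = 0.57902.
⟨E⟩ = Σ Eᵢ e^(−Eᵢ/kT) / Z = (110·0.57128 + 955·0.0077443) / 0.57902 = 121 meV.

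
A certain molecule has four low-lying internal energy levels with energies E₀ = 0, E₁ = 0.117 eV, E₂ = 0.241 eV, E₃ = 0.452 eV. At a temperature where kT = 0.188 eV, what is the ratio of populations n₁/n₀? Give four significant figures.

0.5367

n₁/n₀ = exp[−(E₁−E₀)/kT] = exp(−(0.117 eV)/(0.188 eV)) = exp(-0.622340) = 0.5367.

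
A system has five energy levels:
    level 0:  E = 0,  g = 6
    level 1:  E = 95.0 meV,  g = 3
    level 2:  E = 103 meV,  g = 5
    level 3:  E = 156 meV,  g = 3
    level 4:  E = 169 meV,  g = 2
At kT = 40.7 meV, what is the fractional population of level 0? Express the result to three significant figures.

Eᵢ/kT = 0, 2.3342, 2.5307, 3.8329, 4.1523.
Z = Σ gᵢe^(−Eᵢ/kT) = 6·e^(−0) + 3·e^(−2.3342) + 5·e^(−2.5307) + 3·e^(−3.8329) + 2·e^(−4.1523) = 6.0000 + 0.29066 + 0.39802 + 0.064940 + 0.031456 = 6.7851.
P₀ = g₀ e^(−E₀/kT) / Z = 6.0000/6.7851 = 0.884.

0.884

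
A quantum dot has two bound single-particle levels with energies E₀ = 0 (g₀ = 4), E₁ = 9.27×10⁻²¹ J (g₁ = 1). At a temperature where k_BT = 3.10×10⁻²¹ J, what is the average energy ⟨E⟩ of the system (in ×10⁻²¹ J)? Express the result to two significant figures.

Eᵢ/kT = 0, 2.990.
Z = Σ gᵢe^(−Eᵢ/kT) = 4·e^(−0) + 1·e^(−2.990) = 4.000 + 0.05029 = 4.050.
⟨E⟩ = Σ Eᵢ gᵢe^(−Eᵢ/kT) / Z = (0·4.000 + 9.27·0.05029) / 4.050 = 0.12 ×10⁻²¹ J.

0.12 ×10⁻²¹ J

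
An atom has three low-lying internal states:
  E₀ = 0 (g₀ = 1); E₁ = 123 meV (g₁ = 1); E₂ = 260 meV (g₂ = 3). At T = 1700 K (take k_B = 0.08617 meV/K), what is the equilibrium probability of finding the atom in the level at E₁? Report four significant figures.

k_BT = 0.08617 × 1700 K = 146.489 meV.
Eᵢ/kT = 0, 0.839653, 1.77488.
Z = Σ gᵢe^(−Eᵢ/kT) = 1·e^(−0) + 1·e^(−0.839653) + 3·e^(−1.77488) = 1.00000 + 0.431860 + 0.508511 = 1.94037.
P₁ = g₁ e^(−E₁/kT) / Z = 0.431860/1.94037 = 0.2226.

0.2226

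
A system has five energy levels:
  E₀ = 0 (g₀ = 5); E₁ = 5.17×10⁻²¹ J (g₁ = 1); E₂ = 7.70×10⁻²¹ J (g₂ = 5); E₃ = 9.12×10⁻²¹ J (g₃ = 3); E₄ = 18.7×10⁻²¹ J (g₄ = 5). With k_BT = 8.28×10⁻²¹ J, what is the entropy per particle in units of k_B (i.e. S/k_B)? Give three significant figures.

Eᵢ/kT = 0, 0.62440, 0.92995, 1.1014, 2.2585.
Z = Σ gᵢe^(−Eᵢ/kT) = 5·e^(−0) + 1·e^(−0.62440) + 5·e^(−0.92995) + 3·e^(−1.1014) + 5·e^(−2.2585) = 5.0000 + 0.53558 + 1.9729 + 0.99722 + 0.52254 = 9.0282.
⟨E⟩ = Σ EᵢPᵢ = 4.0790 ×10⁻²¹ J.
S/k_B = ln Z + ⟨E⟩/kT = ln(9.0282) + 4.0790/8.28 = 2.2004 + 0.49263 = 2.69.

2.69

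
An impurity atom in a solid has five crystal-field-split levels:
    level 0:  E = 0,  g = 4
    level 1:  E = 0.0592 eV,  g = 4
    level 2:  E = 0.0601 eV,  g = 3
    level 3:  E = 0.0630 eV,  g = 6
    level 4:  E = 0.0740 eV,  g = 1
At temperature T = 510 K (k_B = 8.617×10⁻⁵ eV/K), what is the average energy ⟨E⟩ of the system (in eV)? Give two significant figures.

k_BT = 8.617×10⁻⁵ × 510 K = 0.04395 eV.
Eᵢ/kT = 0, 1.347, 1.367, 1.433, 1.684.
Z = Σ gᵢe^(−Eᵢ/kT) = 4·e^(−0) + 4·e^(−1.347) + 3·e^(−1.367) + 6·e^(−1.433) + 1·e^(−1.684) = 4.000 + 1.040 + 0.7646 + 1.432 + 0.1856 = 7.422.
⟨E⟩ = Σ Eᵢ gᵢe^(−Eᵢ/kT) / Z = (0·4.000 + 0.0592·1.040 + 0.0601·0.7646 + 0.0630·1.432 + 0.0740·0.1856) / 7.422 = 0.028 eV.

0.028 eV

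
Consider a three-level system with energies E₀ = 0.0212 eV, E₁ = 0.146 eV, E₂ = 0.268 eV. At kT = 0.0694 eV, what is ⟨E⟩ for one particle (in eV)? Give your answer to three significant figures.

0.0444 eV

Eᵢ/kT = 0.30548, 2.1037, 3.8617.
Z = Σ e^(−Eᵢ/kT) = e^(−0.30548) + e^(−2.1037) + e^(−3.8617) = 0.73677 + 0.12200 + 0.021032 = 0.87980.
⟨E⟩ = Σ Eᵢ e^(−Eᵢ/kT) / Z = (0.0212·0.73677 + 0.146·0.12200 + 0.268·0.021032) / 0.87980 = 0.0444 eV.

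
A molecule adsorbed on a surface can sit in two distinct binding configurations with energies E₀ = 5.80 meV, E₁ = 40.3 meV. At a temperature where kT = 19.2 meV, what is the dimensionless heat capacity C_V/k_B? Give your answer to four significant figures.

Eᵢ/kT = 0.302083, 2.09896.
Z = Σ e^(−Eᵢ/kT) = e^(−0.302083) + e^(−2.09896) = 0.739277 + 0.122584 = 0.861861.
⟨E⟩ = 10.7070 meV, ⟨E²⟩ = 259.852 meV².
C_V/k_B = (⟨E²⟩ − ⟨E⟩²)/(kT)² = (259.852 − 114.640)/368.640 = 0.3939.

0.3939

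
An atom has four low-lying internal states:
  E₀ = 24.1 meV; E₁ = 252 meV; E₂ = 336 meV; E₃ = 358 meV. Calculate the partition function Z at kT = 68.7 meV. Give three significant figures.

Eᵢ/kT = 0.35080, 3.6681, 4.8908, 5.2111.
Z = Σ e^(−Eᵢ/kT) = e^(−0.35080) + e^(−3.6681) + e^(−4.8908) + e^(−5.2111) = 0.70412 + 0.025525 + 0.0075154 + 0.0054557 = 0.74262.

Z = 0.743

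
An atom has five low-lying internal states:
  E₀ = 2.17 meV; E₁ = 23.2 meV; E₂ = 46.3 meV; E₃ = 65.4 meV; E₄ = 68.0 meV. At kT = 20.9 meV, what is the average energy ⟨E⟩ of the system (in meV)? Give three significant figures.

14.2 meV

Eᵢ/kT = 0.10383, 1.1100, 2.2153, 3.1292, 3.2536.
Z = Σ e^(−Eᵢ/kT) = e^(−0.10383) + e^(−1.1100) + e^(−2.2153) + e^(−3.1292) + e^(−3.2536) = 0.90138 + 0.32956 + 0.10912 + 0.043753 + 0.038635 = 1.4224.
⟨E⟩ = Σ Eᵢ e^(−Eᵢ/kT) / Z = (2.17·0.90138 + 23.2·0.32956 + 46.3·0.10912 + 65.4·0.043753 + 68.0·0.038635) / 1.4224 = 14.2 meV.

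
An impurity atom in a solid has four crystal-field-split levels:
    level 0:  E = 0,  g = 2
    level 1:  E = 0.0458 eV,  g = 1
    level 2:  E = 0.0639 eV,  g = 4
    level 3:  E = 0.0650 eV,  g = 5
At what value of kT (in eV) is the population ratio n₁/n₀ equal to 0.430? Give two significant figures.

0.30 eV

n₁/n₀ = (g₁/g₀) exp[−(E₁−E₀)/kT] = 0.430.
⇒ (E₁−E₀)/kT = ln((1/2)/0.430) = ln(1.163) = 0.1510.
kT = 0.0458 eV / 0.1510 = 0.30 eV.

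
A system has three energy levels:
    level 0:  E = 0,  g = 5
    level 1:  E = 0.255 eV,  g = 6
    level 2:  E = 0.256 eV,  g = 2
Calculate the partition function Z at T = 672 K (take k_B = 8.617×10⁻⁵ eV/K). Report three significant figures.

k_BT = 8.617×10⁻⁵ × 672 K = 0.057906 eV.
Eᵢ/kT = 0, 4.4037, 4.4210.
Z = Σ gᵢe^(−Eᵢ/kT) = 5·e^(−0) + 6·e^(−4.4037) + 2·e^(−4.4210) = 5.0000 + 0.073392 + 0.024044 = 5.0974.

Z = 5.10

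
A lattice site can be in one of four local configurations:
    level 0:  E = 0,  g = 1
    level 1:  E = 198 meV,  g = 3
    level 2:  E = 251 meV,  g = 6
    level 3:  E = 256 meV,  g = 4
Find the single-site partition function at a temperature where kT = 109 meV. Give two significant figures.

Z = 2.5

Eᵢ/kT = 0, 1.817, 2.303, 2.349.
Z = Σ gᵢe^(−Eᵢ/kT) = 1·e^(−0) + 3·e^(−1.817) + 6·e^(−2.303) + 4·e^(−2.349) = 1.000 + 0.4875 + 0.5998 + 0.3819 = 2.469.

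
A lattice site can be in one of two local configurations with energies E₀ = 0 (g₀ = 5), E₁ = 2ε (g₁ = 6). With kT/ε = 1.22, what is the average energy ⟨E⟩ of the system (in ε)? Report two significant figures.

Eᵢ/kT = 0, 1.639.
Z = Σ gᵢe^(−Eᵢ/kT) = 5·e^(−0) + 6·e^(−1.639) = 5.000 + 1.165 = 6.165.
⟨E⟩ = Σ Eᵢ gᵢe^(−Eᵢ/kT) / Z = (0·5.000 + 2·1.165) / 6.165 = 0.38 ε.

0.38 ε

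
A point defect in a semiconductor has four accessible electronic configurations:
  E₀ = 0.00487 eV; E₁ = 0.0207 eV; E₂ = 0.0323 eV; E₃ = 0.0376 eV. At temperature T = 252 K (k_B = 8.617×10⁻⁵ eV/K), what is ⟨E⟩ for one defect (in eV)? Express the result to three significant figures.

0.0163 eV

k_BT = 8.617×10⁻⁵ × 252 K = 0.021715 eV.
Eᵢ/kT = 0.22427, 0.95326, 1.4875, 1.7315.
Z = Σ e^(−Eᵢ/kT) = e^(−0.22427) + e^(−0.95326) + e^(−1.4875) + e^(−1.7315) = 0.79910 + 0.38548 + 0.22594 + 0.17702 = 1.5875.
⟨E⟩ = Σ Eᵢ e^(−Eᵢ/kT) / Z = (0.00487·0.79910 + 0.0207·0.38548 + 0.0323·0.22594 + 0.0376·0.17702) / 1.5875 = 0.0163 eV.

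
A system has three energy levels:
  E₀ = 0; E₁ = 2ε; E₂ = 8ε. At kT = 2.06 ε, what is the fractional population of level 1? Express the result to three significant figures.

0.271

Eᵢ/kT = 0, 0.97087, 3.8835.
Z = Σ e^(−Eᵢ/kT) = e^(−0) + e^(−0.97087) + e^(−3.8835) = 1.0000 + 0.37875 + 0.020579 = 1.3993.
P₁ = e^(−E₁/kT) / Z = 0.37875/1.3993 = 0.271.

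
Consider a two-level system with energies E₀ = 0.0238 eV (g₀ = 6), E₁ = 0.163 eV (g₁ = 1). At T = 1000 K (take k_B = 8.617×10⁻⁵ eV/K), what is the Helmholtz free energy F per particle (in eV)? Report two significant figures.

-0.13 eV

k_BT = 8.617×10⁻⁵ × 1000 K = 0.08617 eV.
Eᵢ/kT = 0.2762, 1.892.
Z = Σ gᵢe^(−Eᵢ/kT) = 6·e^(−0.2762) + 1·e^(−1.892) = 4.552 + 0.1508 = 4.703.
F = −kT ln Z = −0.08617 × ln(4.703) = −0.08617 × 1.548 = -0.13 eV.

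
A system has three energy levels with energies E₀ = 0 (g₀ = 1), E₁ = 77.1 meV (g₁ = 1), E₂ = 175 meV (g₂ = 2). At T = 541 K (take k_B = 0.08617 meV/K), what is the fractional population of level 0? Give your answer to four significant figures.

k_BT = 0.08617 × 541 K = 46.6180 meV.
Eᵢ/kT = 0, 1.65387, 3.75391.
Z = Σ gᵢe^(−Eᵢ/kT) = 1·e^(−0) + 1·e^(−1.65387) + 2·e^(−3.75391) = 1.00000 + 0.191308 + 0.0468519 = 1.23816.
P₀ = g₀ e^(−E₀/kT) / Z = 1.00000/1.23816 = 0.8077.

0.8077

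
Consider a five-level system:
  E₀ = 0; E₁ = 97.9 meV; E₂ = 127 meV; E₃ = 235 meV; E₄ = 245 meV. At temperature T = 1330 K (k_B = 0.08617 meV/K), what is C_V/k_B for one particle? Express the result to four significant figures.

0.5101

k_BT = 0.08617 × 1330 K = 114.606 meV.
Eᵢ/kT = 0, 0.854231, 1.10814, 2.05050, 2.13776.
Z = Σ e^(−Eᵢ/kT) = e^(−0) + e^(−0.854231) + e^(−1.10814) + e^(−2.05050) + e^(−2.13776) = 1.00000 + 0.425610 + 0.330173 + 0.128671 + 0.117919 = 2.00237.
⟨E⟩ = 71.2790 meV, ⟨E²⟩ = 11780.3 meV².
C_V/k_B = (⟨E²⟩ − ⟨E⟩²)/(kT)² = (11780.3 − 5080.70)/13134.5 = 0.5101.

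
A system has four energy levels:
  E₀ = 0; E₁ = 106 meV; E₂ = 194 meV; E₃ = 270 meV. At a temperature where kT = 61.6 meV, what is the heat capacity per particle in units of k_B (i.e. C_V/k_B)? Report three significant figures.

Eᵢ/kT = 0, 1.7208, 3.1494, 4.3831.
Z = Σ e^(−Eᵢ/kT) = e^(−0) + e^(−1.7208) + e^(−3.1494) + e^(−4.3831) = 1.0000 + 0.17892 + 0.042878 + 0.012487 = 1.2343.
⟨E⟩ = 24.836 meV, ⟨E²⟩ = 3673.7 meV².
C_V/k_B = (⟨E²⟩ − ⟨E⟩²)/(kT)² = (3673.7 − 616.83)/3794.6 = 0.806.

0.806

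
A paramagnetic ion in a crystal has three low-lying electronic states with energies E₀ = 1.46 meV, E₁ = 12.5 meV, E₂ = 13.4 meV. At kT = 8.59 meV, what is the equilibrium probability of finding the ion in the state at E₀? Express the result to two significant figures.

0.66

Eᵢ/kT = 0.1700, 1.455, 1.560.
Z = Σ e^(−Eᵢ/kT) = e^(−0.1700) + e^(−1.455) + e^(−1.560) = 0.8437 + 0.2334 + 0.2101 = 1.287.
P₀ = e^(−E₀/kT) / Z = 0.8437/1.287 = 0.66.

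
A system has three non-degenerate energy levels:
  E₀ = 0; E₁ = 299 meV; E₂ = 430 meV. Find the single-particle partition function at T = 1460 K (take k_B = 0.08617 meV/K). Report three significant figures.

Z = 1.13

k_BT = 0.08617 × 1460 K = 125.81 meV.
Eᵢ/kT = 0, 2.3766, 3.4179.
Z = Σ e^(−Eᵢ/kT) = e^(−0) + e^(−2.3766) + e^(−3.4179) = 1.0000 + 0.092866 + 0.032781 = 1.1256.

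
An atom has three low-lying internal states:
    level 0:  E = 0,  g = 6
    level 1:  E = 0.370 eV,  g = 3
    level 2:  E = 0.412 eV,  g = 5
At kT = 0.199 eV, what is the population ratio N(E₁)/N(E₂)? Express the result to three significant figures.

n₁/n₂ = (g₁/g₂) exp[−(E₁−E₂)/kT] = (3/5) × exp(−(-0.042 eV)/(0.199 eV)) = (3/5) × exp(0.21106) = 0.741.

0.741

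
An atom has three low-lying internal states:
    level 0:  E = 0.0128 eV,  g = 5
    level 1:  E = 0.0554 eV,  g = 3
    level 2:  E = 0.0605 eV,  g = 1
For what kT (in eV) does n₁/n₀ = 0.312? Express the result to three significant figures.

0.0651 eV

n₁/n₀ = (g₁/g₀) exp[−(E₁−E₀)/kT] = 0.312.
⇒ (E₁−E₀)/kT = ln((3/5)/0.312) = ln(1.9231) = 0.65394.
kT = 0.0426 eV / 0.65394 = 0.0651 eV.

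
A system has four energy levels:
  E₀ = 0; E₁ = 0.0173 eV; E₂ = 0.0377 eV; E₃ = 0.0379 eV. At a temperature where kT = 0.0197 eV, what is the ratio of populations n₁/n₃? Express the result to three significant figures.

n₁/n₃ = exp[−(E₁−E₃)/kT] = exp(−(-0.0206 eV)/(0.0197 eV)) = exp(1.0457) = 2.85.

2.85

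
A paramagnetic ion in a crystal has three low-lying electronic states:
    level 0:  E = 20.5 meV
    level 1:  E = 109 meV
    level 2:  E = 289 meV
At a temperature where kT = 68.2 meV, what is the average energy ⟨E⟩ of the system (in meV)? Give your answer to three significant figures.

43.3 meV

Eᵢ/kT = 0.30059, 1.5982, 4.2375.
Z = Σ e^(−Eᵢ/kT) = e^(−0.30059) + e^(−1.5982) + e^(−4.2375) = 0.74038 + 0.20226 + 0.014444 = 0.95708.
⟨E⟩ = Σ Eᵢ e^(−Eᵢ/kT) / Z = (20.5·0.74038 + 109·0.20226 + 289·0.014444) / 0.95708 = 43.3 meV.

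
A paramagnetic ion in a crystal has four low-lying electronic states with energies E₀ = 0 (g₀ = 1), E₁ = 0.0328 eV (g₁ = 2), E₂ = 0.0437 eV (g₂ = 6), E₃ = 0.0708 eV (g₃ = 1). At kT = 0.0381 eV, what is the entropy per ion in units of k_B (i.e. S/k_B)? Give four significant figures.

Eᵢ/kT = 0, 0.860892, 1.14698, 1.85827.
Z = Σ gᵢe^(−Eᵢ/kT) = 1·e^(−0) + 2·e^(−0.860892) + 6·e^(−1.14698) + 1·e^(−1.85827) = 1.00000 + 0.845570 + 1.90557 + 0.155942 = 3.90708.
⟨E⟩ = Σ EᵢPᵢ = 0.0312379 eV.
S/k_B = ln Z + ⟨E⟩/kT = ln(3.90708) + 0.0312379/0.0381 = 1.36279 + 0.819892 = 2.183.

2.183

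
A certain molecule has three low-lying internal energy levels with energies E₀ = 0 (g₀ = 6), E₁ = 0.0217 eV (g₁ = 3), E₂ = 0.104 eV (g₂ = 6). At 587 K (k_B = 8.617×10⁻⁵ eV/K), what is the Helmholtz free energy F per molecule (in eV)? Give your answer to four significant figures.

-0.1095 eV

k_BT = 8.617×10⁻⁵ × 587 K = 0.0505818 eV.
Eᵢ/kT = 0, 0.429008, 2.05608.
Z = Σ gᵢe^(−Eᵢ/kT) = 6·e^(−0) + 3·e^(−0.429008) + 6·e^(−2.05608) = 6.00000 + 1.95346 + 0.767727 = 8.72119.
F = −kT ln Z = −0.0505818 × ln(8.72119) = −0.0505818 × 2.16576 = -0.1095 eV.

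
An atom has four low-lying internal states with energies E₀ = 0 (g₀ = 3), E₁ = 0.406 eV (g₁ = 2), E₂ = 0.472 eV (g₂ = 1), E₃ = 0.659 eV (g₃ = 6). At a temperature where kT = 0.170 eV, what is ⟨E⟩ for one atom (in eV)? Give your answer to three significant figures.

0.0551 eV

Eᵢ/kT = 0, 2.3882, 2.7765, 3.8765.
Z = Σ gᵢe^(−Eᵢ/kT) = 3·e^(−0) + 2·e^(−2.3882) + 1·e^(−2.7765) + 6·e^(−3.8765) = 3.0000 + 0.18359 + 0.062256 + 0.12434 = 3.3702.
⟨E⟩ = Σ Eᵢ gᵢe^(−Eᵢ/kT) / Z = (0·3.0000 + 0.406·0.18359 + 0.472·0.062256 + 0.659·0.12434) / 3.3702 = 0.0551 eV.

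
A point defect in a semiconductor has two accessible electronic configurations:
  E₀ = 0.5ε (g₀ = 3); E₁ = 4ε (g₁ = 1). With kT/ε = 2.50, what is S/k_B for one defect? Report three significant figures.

Eᵢ/kT = 0.20000, 1.6000.
Z = Σ gᵢe^(−Eᵢ/kT) = 3·e^(−0.20000) + 1·e^(−1.6000) = 2.4562 + 0.20190 = 2.6581.
⟨E⟩ = Σ EᵢPᵢ = 0.76585 ε.
S/k_B = ln Z + ⟨E⟩/kT = ln(2.6581) + 0.76585/2.50 = 0.97761 + 0.30634 = 1.28.

1.28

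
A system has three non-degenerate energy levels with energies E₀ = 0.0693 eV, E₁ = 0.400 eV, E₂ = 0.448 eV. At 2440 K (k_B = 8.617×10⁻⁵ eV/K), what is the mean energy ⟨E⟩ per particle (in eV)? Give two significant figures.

0.16 eV

k_BT = 8.617×10⁻⁵ × 2440 K = 0.2103 eV.
Eᵢ/kT = 0.3295, 1.902, 2.130.
Z = Σ e^(−Eᵢ/kT) = e^(−0.3295) + e^(−1.902) + e^(−2.130) = 0.7193 + 0.1493 + 0.1188 = 0.9874.
⟨E⟩ = Σ Eᵢ e^(−Eᵢ/kT) / Z = (0.0693·0.7193 + 0.400·0.1493 + 0.448·0.1188) / 0.9874 = 0.16 eV.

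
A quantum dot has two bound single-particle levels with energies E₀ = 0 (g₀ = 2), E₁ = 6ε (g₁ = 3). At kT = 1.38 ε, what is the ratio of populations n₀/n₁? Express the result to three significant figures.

51.5

n₀/n₁ = (g₀/g₁) exp[−(E₀−E₁)/kT] = (2/3) × exp(−(-6ε)/(1.38ε)) = (2/3) × exp(4.3478) = 51.5.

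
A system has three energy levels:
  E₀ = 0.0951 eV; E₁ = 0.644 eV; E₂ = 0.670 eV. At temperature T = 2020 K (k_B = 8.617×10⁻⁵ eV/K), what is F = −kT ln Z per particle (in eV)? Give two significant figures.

0.082 eV

k_BT = 8.617×10⁻⁵ × 2020 K = 0.1741 eV.
Eᵢ/kT = 0.5462, 3.699, 3.848.
Z = Σ e^(−Eᵢ/kT) = e^(−0.5462) + e^(−3.699) + e^(−3.848) = 0.5791 + 0.02475 + 0.02132 = 0.6252.
F = −kT ln Z = −0.1741 × ln(0.6252) = −0.1741 × -0.4697 = 0.082 eV.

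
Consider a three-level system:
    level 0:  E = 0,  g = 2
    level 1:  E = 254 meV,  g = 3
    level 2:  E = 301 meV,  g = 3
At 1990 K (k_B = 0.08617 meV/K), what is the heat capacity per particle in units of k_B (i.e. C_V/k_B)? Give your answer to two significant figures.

k_BT = 0.08617 × 1990 K = 171.5 meV.
Eᵢ/kT = 0, 1.481, 1.755.
Z = Σ gᵢe^(−Eᵢ/kT) = 2·e^(−0) + 3·e^(−1.481) + 3·e^(−1.755) = 2.000 + 0.6822 + 0.5187 = 3.201.
⟨E⟩ = 102.9 meV, ⟨E²⟩ = 28430 meV².
C_V/k_B = (⟨E²⟩ − ⟨E⟩²)/(kT)² = (28430 − 10590)/29410 = 0.61.

0.61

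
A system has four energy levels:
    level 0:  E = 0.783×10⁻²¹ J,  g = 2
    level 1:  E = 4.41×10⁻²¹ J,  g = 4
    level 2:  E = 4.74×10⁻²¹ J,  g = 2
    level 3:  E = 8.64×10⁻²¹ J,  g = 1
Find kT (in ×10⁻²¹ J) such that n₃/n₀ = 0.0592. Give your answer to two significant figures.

n₃/n₀ = (g₃/g₀) exp[−(E₃−E₀)/kT] = 0.0592.
⇒ (E₃−E₀)/kT = ln((1/2)/0.0592) = ln(8.446) = 2.134.
kT = 7.857 ×10⁻²¹ J / 2.134 = 3.7 ×10⁻²¹ J.

3.7 ×10⁻²¹ J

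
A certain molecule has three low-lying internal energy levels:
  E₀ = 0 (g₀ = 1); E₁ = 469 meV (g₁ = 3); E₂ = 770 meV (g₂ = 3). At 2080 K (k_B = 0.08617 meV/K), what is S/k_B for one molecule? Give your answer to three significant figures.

0.826

k_BT = 0.08617 × 2080 K = 179.23 meV.
Eᵢ/kT = 0, 2.6167, 4.2962.
Z = Σ gᵢe^(−Eᵢ/kT) = 1·e^(−0) + 3·e^(−2.6167) + 3·e^(−4.2962) = 1.0000 + 0.21913 + 0.040861 = 1.2600.
⟨E⟩ = Σ EᵢPᵢ = 106.54 meV.
S/k_B = ln Z + ⟨E⟩/kT = ln(1.2600) + 106.54/179.23 = 0.23111 + 0.59443 = 0.826.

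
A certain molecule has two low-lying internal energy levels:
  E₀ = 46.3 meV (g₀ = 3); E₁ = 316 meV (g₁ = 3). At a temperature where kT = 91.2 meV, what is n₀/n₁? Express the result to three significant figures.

19.2

n₀/n₁ = (g₀/g₁) exp[−(E₀−E₁)/kT] = (3/3) × exp(−(-269.7 meV)/(91.2 meV)) = (3/3) × exp(2.9572) = 19.2.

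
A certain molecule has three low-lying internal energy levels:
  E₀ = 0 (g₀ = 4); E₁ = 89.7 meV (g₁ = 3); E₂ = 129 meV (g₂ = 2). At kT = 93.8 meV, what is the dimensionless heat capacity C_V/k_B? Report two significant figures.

Eᵢ/kT = 0, 0.9563, 1.375.
Z = Σ gᵢe^(−Eᵢ/kT) = 4·e^(−0) + 3·e^(−0.9563) + 2·e^(−1.375) = 4.000 + 1.153 + 0.5057 = 5.659.
⟨E⟩ = 29.80 meV, ⟨E²⟩ = 3126 meV².
C_V/k_B = (⟨E²⟩ − ⟨E⟩²)/(kT)² = (3126 − 888.0)/8798 = 0.25.

0.25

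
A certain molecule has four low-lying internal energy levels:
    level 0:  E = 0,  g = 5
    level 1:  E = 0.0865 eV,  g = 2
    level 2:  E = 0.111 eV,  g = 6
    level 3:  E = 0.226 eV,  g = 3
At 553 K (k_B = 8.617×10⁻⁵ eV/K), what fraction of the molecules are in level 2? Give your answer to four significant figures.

0.09841

k_BT = 8.617×10⁻⁵ × 553 K = 0.0476520 eV.
Eᵢ/kT = 0, 1.81524, 2.32939, 4.74272.
Z = Σ gᵢe^(−Eᵢ/kT) = 5·e^(−0) + 2·e^(−1.81524) + 6·e^(−2.32939) + 3·e^(−4.74272) = 5.00000 + 0.325598 + 0.584131 + 0.0261447 = 5.93587.
P₂ = g₂ e^(−E₂/kT) / Z = 0.584131/5.93587 = 0.09841.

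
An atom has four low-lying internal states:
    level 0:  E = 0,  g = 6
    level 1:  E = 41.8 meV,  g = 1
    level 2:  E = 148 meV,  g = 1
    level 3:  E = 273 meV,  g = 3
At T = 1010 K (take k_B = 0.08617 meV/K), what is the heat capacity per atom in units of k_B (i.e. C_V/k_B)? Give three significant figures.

k_BT = 0.08617 × 1010 K = 87.032 meV.
Eᵢ/kT = 0, 0.48028, 1.7005, 3.1368.
Z = Σ gᵢe^(−Eᵢ/kT) = 6·e^(−0) + 1·e^(−0.48028) + 1·e^(−1.7005) + 3·e^(−3.1368) = 6.0000 + 0.61861 + 0.18259 + 0.13026 = 6.9315.
⟨E⟩ = 12.759 meV, ⟨E²⟩ = 2133.5 meV².
C_V/k_B = (⟨E²⟩ − ⟨E⟩²)/(kT)² = (2133.5 − 162.79)/7574.6 = 0.260.

0.260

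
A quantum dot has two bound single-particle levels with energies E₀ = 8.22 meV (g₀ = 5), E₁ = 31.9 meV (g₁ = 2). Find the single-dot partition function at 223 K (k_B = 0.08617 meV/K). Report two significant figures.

k_BT = 0.08617 × 223 K = 19.22 meV.
Eᵢ/kT = 0.4277, 1.660.
Z = Σ gᵢe^(−Eᵢ/kT) = 5·e^(−0.4277) + 2·e^(−1.660) = 3.260 + 0.3803 = 3.640.

Z = 3.6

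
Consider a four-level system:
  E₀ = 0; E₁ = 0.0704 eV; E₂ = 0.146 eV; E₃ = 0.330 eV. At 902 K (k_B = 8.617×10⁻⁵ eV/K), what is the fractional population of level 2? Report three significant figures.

0.0973

k_BT = 8.617×10⁻⁵ × 902 K = 0.077725 eV.
Eᵢ/kT = 0, 0.90576, 1.8784, 4.2457.
Z = Σ e^(−Eᵢ/kT) = e^(−0) + e^(−0.90576) + e^(−1.8784) + e^(−4.2457) = 1.0000 + 0.40423 + 0.15283 + 0.014326 = 1.5714.
P₂ = e^(−E₂/kT) / Z = 0.15283/1.5714 = 0.0973.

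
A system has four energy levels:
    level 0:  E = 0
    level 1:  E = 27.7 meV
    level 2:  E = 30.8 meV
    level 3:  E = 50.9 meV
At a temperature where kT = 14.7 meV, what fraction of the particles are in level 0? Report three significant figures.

Eᵢ/kT = 0, 1.8844, 2.0952, 3.4626.
Z = Σ e^(−Eᵢ/kT) = e^(−0) + e^(−1.8844) + e^(−2.0952) + e^(−3.4626) = 1.0000 + 0.15192 + 0.12305 + 0.031348 = 1.3063.
P₀ = e^(−E₀/kT) / Z = 1.0000/1.3063 = 0.766.

0.766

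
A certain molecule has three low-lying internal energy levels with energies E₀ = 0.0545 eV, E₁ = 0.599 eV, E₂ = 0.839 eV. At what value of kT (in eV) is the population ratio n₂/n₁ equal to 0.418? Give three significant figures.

0.275 eV

n₂/n₁ = exp[−(E₂−E₁)/kT] = 0.418.
⇒ (E₂−E₁)/kT = ln(1/0.418) = ln(2.3923) = 0.87226.
kT = 0.240 eV / 0.87226 = 0.275 eV.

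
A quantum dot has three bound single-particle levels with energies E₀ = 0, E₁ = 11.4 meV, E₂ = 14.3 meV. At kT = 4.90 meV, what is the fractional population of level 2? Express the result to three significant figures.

Eᵢ/kT = 0, 2.3265, 2.9184.
Z = Σ e^(−Eᵢ/kT) = e^(−0) + e^(−2.3265) + e^(−2.9184) = 1.0000 + 0.097637 + 0.054020 = 1.1517.
P₂ = e^(−E₂/kT) / Z = 0.054020/1.1517 = 0.0469.

0.0469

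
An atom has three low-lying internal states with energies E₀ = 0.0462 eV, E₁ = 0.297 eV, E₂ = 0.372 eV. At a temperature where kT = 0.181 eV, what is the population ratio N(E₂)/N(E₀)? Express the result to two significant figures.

0.17

n₂/n₀ = exp[−(E₂−E₀)/kT] = exp(−(0.3258 eV)/(0.181 eV)) = exp(-1.800) = 0.17.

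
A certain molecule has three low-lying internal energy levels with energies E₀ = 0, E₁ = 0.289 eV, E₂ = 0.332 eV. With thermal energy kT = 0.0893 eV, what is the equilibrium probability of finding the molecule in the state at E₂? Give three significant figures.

0.0228

Eᵢ/kT = 0, 3.2363, 3.7178.
Z = Σ e^(−Eᵢ/kT) = e^(−0) + e^(−3.2363) + e^(−3.7178) = 1.0000 + 0.039309 + 0.024287 = 1.0636.
P₂ = e^(−E₂/kT) / Z = 0.024287/1.0636 = 0.0228.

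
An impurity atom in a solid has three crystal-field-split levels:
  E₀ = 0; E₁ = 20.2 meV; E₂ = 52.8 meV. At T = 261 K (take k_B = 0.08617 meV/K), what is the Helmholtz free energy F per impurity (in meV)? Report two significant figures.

k_BT = 0.08617 × 261 K = 22.49 meV.
Eᵢ/kT = 0, 0.8982, 2.348.
Z = Σ e^(−Eᵢ/kT) = e^(−0) + e^(−0.8982) + e^(−2.348) = 1.000 + 0.4073 + 0.09556 = 1.503.
F = −kT ln Z = −22.49 × ln(1.503) = −22.49 × 0.4075 = -9.2 meV.

-9.2 meV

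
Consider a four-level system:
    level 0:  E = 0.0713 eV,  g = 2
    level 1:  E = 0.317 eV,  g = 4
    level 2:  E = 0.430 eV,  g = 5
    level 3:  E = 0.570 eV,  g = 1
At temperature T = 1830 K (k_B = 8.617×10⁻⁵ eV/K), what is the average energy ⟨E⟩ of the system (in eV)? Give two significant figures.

0.19 eV

k_BT = 8.617×10⁻⁵ × 1830 K = 0.1577 eV.
Eᵢ/kT = 0.4521, 2.010, 2.727, 3.614.
Z = Σ gᵢe^(−Eᵢ/kT) = 2·e^(−0.4521) + 4·e^(−2.010) + 5·e^(−2.727) + 1·e^(−3.614) = 1.273 + 0.5360 + 0.3271 + 0.02694 = 2.163.
⟨E⟩ = Σ Eᵢ gᵢe^(−Eᵢ/kT) / Z = (0.0713·1.273 + 0.317·0.5360 + 0.430·0.3271 + 0.570·0.02694) / 2.163 = 0.19 eV.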